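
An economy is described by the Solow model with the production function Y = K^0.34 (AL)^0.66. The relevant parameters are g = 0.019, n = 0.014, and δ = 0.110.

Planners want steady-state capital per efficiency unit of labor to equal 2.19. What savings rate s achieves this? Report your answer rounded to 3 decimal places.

Steady state requires s·f(k) = (n + g + δ)·k, i.e. s·k^α = (n + g + δ)·k.
So s / (n + g + δ) = (k*)^(1−α) = 2.19^0.66 = 1.6776.
Therefore s = 1.6776 × (n + g + δ) = 1.6776 × 0.143 = 0.2399.

s ≈ 0.240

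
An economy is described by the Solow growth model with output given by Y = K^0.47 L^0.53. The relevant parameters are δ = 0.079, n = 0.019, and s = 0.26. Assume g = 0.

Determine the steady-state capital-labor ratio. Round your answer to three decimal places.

k* = 6.303

At the steady state, Δk = 0, so s·k^α = (n + δ)·k.
Dividing both sides by k: k^(1−α) = s / (n + δ).
k^0.53 = 0.26 / (0.019 + 0.079) = 0.26 / 0.098 = 2.6531
k* = 2.6531^(1/0.53) ≈ 6.3028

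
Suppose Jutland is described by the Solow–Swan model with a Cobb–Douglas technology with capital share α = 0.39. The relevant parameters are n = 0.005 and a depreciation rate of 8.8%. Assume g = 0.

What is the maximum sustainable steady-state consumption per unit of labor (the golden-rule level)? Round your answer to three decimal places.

At the golden rule, f'(k) = n + δ, so α·k^(α−1) = n + δ and k_gold = (α/(n + δ))^(1/(1−α)).
k_gold = (0.39/0.093)^(1/0.61) = 4.1935^1.6393 ≈ 10.4855
c_gold = f(k_gold) − (n + δ)·k_gold = 2.5005 − 0.093×10.4855 ≈ 1.5253

c_gold ≈ 1.525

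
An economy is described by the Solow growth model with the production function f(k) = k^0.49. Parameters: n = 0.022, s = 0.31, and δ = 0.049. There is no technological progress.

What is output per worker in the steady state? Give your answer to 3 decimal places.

y* = 4.121

In steady state, investment equals break-even investment: s·k^α = (n + δ)·k.
Rearranging, k^(1−α) = s / (n + δ).
k^0.51 = 0.31 / (0.022 + 0.049) = 0.31 / 0.071 = 4.3662
k* = 4.3662^(1/0.51) ≈ 17.9931
y* = (k*)^α = 17.9931^0.49 ≈ 4.1210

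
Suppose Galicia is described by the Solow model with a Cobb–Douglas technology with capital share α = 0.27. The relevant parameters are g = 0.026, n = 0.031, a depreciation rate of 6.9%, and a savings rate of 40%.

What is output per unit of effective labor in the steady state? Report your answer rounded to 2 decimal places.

y* = 1.53

Steady state requires s·f(k) = (n + g + δ)·k, i.e. s·k^α = (n + g + δ)·k.
Dividing both sides by k: k^(1−α) = s / (n + g + δ).
k^0.73 = 0.40 / (0.031 + 0.026 + 0.069) = 0.40 / 0.126 = 3.1746
k* = 3.1746^(1/0.73) ≈ 4.8668
y* = (k*)^α = 4.8668^0.27 ≈ 1.5330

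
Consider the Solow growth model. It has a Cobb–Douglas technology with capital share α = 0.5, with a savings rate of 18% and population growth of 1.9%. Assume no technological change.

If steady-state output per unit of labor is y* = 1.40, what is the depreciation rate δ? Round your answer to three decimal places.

Steady state requires s·f(k) = (n + δ)·k, i.e. s·k^α = (n + δ)·k.
Since y* = [s/(n + δ)]^(α/(1−α)), we have s/(n + δ) = (y*)^((1−α)/α) = 1.40^1 = 1.4000.
Therefore n + δ = s / 1.4000 = 0.18 / 1.4000 = 0.1286, so δ = 0.1286 − 0.019 = 0.1096.

δ ≈ 0.110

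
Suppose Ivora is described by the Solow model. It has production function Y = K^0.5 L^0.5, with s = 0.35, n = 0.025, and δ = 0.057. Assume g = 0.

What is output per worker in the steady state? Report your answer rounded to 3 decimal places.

In steady state, investment equals break-even investment: s·k^α = (n + δ)·k.
Dividing both sides by k: k^(1−α) = s / (n + δ).
k^0.5 = 0.35 / (0.025 + 0.057) = 0.35 / 0.082 = 4.2683
k* = 4.2683^(1/0.5) ≈ 18.2184
y* = (k*)^α = 18.2184^0.5 ≈ 4.2683

y* ≈ 4.268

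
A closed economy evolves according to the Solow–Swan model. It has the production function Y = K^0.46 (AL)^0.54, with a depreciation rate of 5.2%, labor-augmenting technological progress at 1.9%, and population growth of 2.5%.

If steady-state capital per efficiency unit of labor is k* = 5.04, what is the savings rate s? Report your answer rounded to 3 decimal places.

In steady state, investment equals break-even investment: s·k^α = (n + g + δ)·k.
So s / (n + g + δ) = (k*)^(1−α) = 5.04^0.54 = 2.3950.
Therefore s = 2.3950 × (n + g + δ) = 2.3950 × 0.096 = 0.2299.

s ≈ 0.230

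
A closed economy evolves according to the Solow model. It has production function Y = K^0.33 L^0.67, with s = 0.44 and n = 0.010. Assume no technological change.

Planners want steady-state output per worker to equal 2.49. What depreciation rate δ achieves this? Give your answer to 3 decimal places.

Steady state requires s·f(k) = (n + δ)·k, i.e. s·k^α = (n + δ)·k.
Since y* = [s/(n + δ)]^(α/(1−α)), we have s/(n + δ) = (y*)^((1−α)/α) = 2.49^2.0303 = 6.3739.
Therefore n + δ = s / 6.3739 = 0.44 / 6.3739 = 0.0690, so δ = 0.0690 − 0.010 = 0.0590.

δ ≈ 0.059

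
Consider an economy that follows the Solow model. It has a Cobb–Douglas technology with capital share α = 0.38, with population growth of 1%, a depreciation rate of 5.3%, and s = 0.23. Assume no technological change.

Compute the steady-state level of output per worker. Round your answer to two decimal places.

At the steady state, Δk = 0, so s·k^α = (n + δ)·k.
Rearranging, k^(1−α) = s / (n + δ).
k^0.62 = 0.23 / (0.010 + 0.053) = 0.23 / 0.063 = 3.6508
k* = 3.6508^(1/0.62) ≈ 8.0738
y* = (k*)^α = 8.0738^0.38 ≈ 2.2115

y* = 2.21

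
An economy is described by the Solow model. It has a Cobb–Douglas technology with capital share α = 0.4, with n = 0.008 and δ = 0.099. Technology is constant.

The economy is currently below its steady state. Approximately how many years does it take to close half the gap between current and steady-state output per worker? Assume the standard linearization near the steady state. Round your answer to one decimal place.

t_½ ≈ 10.8 years

Near the steady state the convergence rate is λ = (1 − α)(n + δ).
λ = (1 − 0.4) × 0.107 = 0.6 × 0.107 = 0.0642
Half-life = ln 2 / λ = 0.6931 / 0.0642 ≈ 10.80 years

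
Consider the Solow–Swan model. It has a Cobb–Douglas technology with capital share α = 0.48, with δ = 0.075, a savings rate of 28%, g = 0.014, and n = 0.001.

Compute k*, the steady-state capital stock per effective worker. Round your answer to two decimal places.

k* = 8.87

Steady state requires s·f(k) = (n + g + δ)·k, i.e. s·k^α = (n + g + δ)·k.
Rearranging, k^(1−α) = s / (n + g + δ).
k^0.52 = 0.28 / (0.001 + 0.014 + 0.075) = 0.28 / 0.090 = 3.1111
k* = 3.1111^(1/0.52) ≈ 8.8698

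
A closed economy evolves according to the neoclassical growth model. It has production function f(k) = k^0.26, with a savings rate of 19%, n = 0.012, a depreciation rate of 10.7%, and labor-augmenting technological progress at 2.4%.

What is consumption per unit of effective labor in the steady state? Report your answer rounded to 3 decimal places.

Steady state requires s·f(k) = (n + g + δ)·k, i.e. s·k^α = (n + g + δ)·k.
Dividing both sides by k: k^(1−α) = s / (n + g + δ).
k^0.74 = 0.19 / (0.012 + 0.024 + 0.107) = 0.19 / 0.143 = 1.3287
k* = 1.3287^(1/0.74) ≈ 1.4682
y* = (k*)^α = 1.4682^0.26 ≈ 1.1050
c* = (1 − s)·y* = (1 − 0.19) × 1.1050 ≈ 0.8951

c* ≈ 0.895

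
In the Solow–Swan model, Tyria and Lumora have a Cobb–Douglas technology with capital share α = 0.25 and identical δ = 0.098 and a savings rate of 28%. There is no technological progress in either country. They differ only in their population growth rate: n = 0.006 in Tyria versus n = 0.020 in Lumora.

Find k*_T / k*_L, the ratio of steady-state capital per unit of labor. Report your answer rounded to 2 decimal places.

Steady-state k* = [s/(n + δ)]^(1/(1−α)), so the ratio is [ (s_T/(n + δ)_T) / (s_L/(n + δ)_L) ]^1.3333.
s_T/(n + δ)_T = 0.28/0.104 = 2.6923; s_L/(n + δ)_L = 0.28/0.118 = 2.3729.
Ratio = (2.6923/2.3729)^1.3333 = 1.1346^1.3333 ≈ 1.1834

k*_T / k*_L ≈ 1.18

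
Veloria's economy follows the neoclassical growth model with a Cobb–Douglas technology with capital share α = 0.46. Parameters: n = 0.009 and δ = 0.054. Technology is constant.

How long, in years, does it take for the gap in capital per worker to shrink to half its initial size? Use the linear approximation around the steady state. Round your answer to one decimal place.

Near the steady state the convergence rate is λ = (1 − α)(n + δ).
λ = (1 − 0.46) × 0.063 = 0.54 × 0.063 = 0.03402
Half-life = ln 2 / λ = 0.6931 / 0.03402 ≈ 20.37 years

half-life ≈ 20.4 years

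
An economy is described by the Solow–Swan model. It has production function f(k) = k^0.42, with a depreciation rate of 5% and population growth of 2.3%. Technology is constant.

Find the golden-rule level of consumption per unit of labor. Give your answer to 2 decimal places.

At the golden rule, f'(k) = n + δ, so α·k^(α−1) = n + δ and k_gold = (α/(n + δ))^(1/(1−α)).
k_gold = (0.42/0.073)^(1/0.58) = 5.7534^1.7241 ≈ 20.4261
c_gold = f(k_gold) − (n + δ)·k_gold = 3.5504 − 0.073×20.4261 ≈ 2.0593

c_gold ≈ 2.06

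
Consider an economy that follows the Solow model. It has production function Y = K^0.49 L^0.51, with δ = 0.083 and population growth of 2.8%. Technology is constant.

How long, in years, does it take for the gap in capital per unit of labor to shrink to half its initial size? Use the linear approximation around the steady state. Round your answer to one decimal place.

Near the steady state the convergence rate is λ = (1 − α)(n + δ).
λ = (1 − 0.49) × 0.111 = 0.51 × 0.111 = 0.05661
Half-life = ln 2 / λ = 0.6931 / 0.05661 ≈ 12.24 years

about 12.2 years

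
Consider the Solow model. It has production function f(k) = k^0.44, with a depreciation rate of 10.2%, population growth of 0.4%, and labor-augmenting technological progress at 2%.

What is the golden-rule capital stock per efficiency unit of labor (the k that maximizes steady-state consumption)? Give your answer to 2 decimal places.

k_gold ≈ 9.33

The golden rule sets f'(k) = n + g + δ, i.e. α·k^(α−1) = n + g + δ.
So k^(1−α) = α / (n + g + δ) = 0.44 / 0.126 = 3.4921.
k_gold = 3.4921^(1/0.56) ≈ 9.3282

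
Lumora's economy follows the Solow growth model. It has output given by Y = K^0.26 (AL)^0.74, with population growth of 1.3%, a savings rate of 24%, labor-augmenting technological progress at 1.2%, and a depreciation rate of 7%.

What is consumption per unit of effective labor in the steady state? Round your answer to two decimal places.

Steady state requires s·f(k) = (n + g + δ)·k, i.e. s·k^α = (n + g + δ)·k.
Rearranging, k^(1−α) = s / (n + g + δ).
k^0.74 = 0.24 / (0.013 + 0.012 + 0.070) = 0.24 / 0.095 = 2.5263
k* = 2.5263^(1/0.74) ≈ 3.4986
y* = (k*)^α = 3.4986^0.26 ≈ 1.3849
c* = (1 − s)·y* = (1 − 0.24) × 1.3849 ≈ 1.0525

c* = 1.05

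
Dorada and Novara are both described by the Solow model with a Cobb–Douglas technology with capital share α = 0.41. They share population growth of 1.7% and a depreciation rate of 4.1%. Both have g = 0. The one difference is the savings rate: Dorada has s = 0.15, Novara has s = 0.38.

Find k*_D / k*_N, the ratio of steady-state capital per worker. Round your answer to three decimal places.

k*_D / k*_N ≈ 0.207

Steady-state k* = [s/(n + δ)]^(1/(1−α)), so the ratio is [ (s_D/(n + δ)_D) / (s_N/(n + δ)_N) ]^1.6949.
s_D/(n + δ)_D = 0.15/0.058 = 2.5862; s_N/(n + δ)_N = 0.38/0.058 = 6.5517.
Ratio = (2.5862/6.5517)^1.6949 = 0.3947^1.6949 ≈ 0.2069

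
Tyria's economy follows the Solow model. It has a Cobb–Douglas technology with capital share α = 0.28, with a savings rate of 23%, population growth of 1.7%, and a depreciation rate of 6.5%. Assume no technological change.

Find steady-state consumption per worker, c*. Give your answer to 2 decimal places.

Steady state requires s·f(k) = (n + δ)·k, i.e. s·k^α = (n + δ)·k.
Rearranging, k^(1−α) = s / (n + δ).
k^0.72 = 0.23 / (0.017 + 0.065) = 0.23 / 0.082 = 2.8049
k* = 2.8049^(1/0.72) ≈ 4.1890
y* = (k*)^α = 4.1890^0.28 ≈ 1.4935
c* = (1 − s)·y* = (1 − 0.23) × 1.4935 ≈ 1.1500

c* ≈ 1.15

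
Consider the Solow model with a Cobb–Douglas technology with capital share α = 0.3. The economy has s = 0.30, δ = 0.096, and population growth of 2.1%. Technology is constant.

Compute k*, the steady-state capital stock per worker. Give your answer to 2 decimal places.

k* = 3.84

In steady state, investment equals break-even investment: s·k^α = (n + δ)·k.
Dividing both sides by k: k^(1−α) = s / (n + δ).
k^0.7 = 0.30 / (0.021 + 0.096) = 0.30 / 0.117 = 2.5641
k* = 2.5641^(1/0.7) ≈ 3.8388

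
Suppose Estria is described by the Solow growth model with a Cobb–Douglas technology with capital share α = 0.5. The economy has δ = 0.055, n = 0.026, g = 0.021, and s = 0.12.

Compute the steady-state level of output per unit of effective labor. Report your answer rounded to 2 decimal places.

y* ≈ 1.18

At the steady state, Δk = 0, so s·k^α = (n + g + δ)·k.
Dividing both sides by k: k^(1−α) = s / (n + g + δ).
k^0.5 = 0.12 / (0.026 + 0.021 + 0.055) = 0.12 / 0.102 = 1.1765
k* = 1.1765^(1/0.5) ≈ 1.3842
y* = (k*)^α = 1.3842^0.5 ≈ 1.1765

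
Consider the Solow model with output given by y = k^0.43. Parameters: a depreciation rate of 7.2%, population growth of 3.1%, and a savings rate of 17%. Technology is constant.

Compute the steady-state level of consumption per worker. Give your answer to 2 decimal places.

c* = 1.21

At the steady state, Δk = 0, so s·k^α = (n + δ)·k.
Rearranging, k^(1−α) = s / (n + δ).
k^0.57 = 0.17 / (0.031 + 0.072) = 0.17 / 0.103 = 1.6505
k* = 1.6505^(1/0.57) ≈ 2.4087
y* = (k*)^α = 2.4087^0.43 ≈ 1.4594
c* = (1 − s)·y* = (1 − 0.17) × 1.4594 ≈ 1.2113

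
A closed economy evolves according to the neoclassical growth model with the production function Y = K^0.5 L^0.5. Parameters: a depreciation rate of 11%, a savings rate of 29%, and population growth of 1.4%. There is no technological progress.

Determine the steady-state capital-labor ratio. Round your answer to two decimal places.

In steady state, investment equals break-even investment: s·k^α = (n + δ)·k.
Dividing both sides by k: k^(1−α) = s / (n + δ).
k^0.5 = 0.29 / (0.014 + 0.110) = 0.29 / 0.124 = 2.3387
k* = 2.3387^(1/0.5) ≈ 5.4695

k* = 5.47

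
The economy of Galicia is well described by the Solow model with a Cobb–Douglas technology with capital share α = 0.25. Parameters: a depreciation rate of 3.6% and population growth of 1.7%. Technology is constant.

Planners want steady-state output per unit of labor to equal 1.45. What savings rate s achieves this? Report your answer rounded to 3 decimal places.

In steady state, investment equals break-even investment: s·k^α = (n + δ)·k.
Since y* = [s/(n + δ)]^(α/(1−α)), we have s/(n + δ) = (y*)^((1−α)/α) = 1.45^3 = 3.0486.
Therefore s = 3.0486 × (n + δ) = 3.0486 × 0.053 = 0.1616.

s ≈ 0.162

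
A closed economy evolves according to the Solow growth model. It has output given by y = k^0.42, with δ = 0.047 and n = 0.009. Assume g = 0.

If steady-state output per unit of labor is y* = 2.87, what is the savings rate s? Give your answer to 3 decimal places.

Steady state requires s·f(k) = (n + δ)·k, i.e. s·k^α = (n + δ)·k.
Since y* = [s/(n + δ)]^(α/(1−α)), we have s/(n + δ) = (y*)^((1−α)/α) = 2.87^1.381 = 4.2888.
Therefore s = 4.2888 × (n + δ) = 4.2888 × 0.056 = 0.2402.

s ≈ 0.240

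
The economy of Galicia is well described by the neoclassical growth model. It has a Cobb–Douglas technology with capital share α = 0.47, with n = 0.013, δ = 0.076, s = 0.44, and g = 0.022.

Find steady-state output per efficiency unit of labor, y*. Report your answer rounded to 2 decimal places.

At the steady state, Δk = 0, so s·k^α = (n + g + δ)·k.
Rearranging, k^(1−α) = s / (n + g + δ).
k^0.53 = 0.44 / (0.013 + 0.022 + 0.076) = 0.44 / 0.111 = 3.9640
k* = 3.9640^(1/0.53) ≈ 13.4448
y* = (k*)^α = 13.4448^0.47 ≈ 3.3917

y* ≈ 3.39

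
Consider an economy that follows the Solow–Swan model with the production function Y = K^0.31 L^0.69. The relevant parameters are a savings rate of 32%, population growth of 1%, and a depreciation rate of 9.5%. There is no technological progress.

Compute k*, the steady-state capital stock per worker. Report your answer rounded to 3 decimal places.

k* ≈ 5.028

In steady state, investment equals break-even investment: s·k^α = (n + δ)·k.
Dividing both sides by k: k^(1−α) = s / (n + δ).
k^0.69 = 0.32 / (0.010 + 0.095) = 0.32 / 0.105 = 3.0476
k* = 3.0476^(1/0.69) ≈ 5.0279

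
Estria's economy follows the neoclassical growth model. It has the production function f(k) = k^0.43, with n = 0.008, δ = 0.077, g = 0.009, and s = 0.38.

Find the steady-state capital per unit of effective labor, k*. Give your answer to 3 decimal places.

At the steady state, Δk = 0, so s·k^α = (n + g + δ)·k.
Dividing both sides by k: k^(1−α) = s / (n + g + δ).
k^0.57 = 0.38 / (0.008 + 0.009 + 0.077) = 0.38 / 0.094 = 4.0426
k* = 4.0426^(1/0.57) ≈ 11.5962

k* = 11.596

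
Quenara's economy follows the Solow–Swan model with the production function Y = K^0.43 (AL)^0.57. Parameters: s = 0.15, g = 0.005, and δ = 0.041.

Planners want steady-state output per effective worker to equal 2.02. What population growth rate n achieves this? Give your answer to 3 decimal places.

n ≈ 0.013

In steady state, investment equals break-even investment: s·k^α = (n + g + δ)·k.
Since y* = [s/(n + g + δ)]^(α/(1−α)), we have s/(n + g + δ) = (y*)^((1−α)/α) = 2.02^1.3256 = 2.5396.
Therefore n + g + δ = s / 2.5396 = 0.15 / 2.5396 = 0.0591, so n = 0.0591 − 0.046 = 0.0131.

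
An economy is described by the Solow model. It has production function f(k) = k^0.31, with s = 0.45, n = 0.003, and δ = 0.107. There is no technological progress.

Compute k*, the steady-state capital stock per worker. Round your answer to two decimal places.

In steady state, investment equals break-even investment: s·k^α = (n + δ)·k.
Rearranging, k^(1−α) = s / (n + δ).
k^0.69 = 0.45 / (0.003 + 0.107) = 0.45 / 0.110 = 4.0909
k* = 4.0909^(1/0.69) ≈ 7.7036

k* ≈ 7.70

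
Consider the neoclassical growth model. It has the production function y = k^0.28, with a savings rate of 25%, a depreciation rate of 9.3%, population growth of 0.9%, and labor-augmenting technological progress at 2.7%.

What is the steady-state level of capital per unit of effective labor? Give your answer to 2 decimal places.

At the steady state, Δk = 0, so s·k^α = (n + g + δ)·k.
Dividing both sides by k: k^(1−α) = s / (n + g + δ).
k^0.72 = 0.25 / (0.009 + 0.027 + 0.093) = 0.25 / 0.129 = 1.9380
k* = 1.9380^(1/0.72) ≈ 2.5067

k* ≈ 2.51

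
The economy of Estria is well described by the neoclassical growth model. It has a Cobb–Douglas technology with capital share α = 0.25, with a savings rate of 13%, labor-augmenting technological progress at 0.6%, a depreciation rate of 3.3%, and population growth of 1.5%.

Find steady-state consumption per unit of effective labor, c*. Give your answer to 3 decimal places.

c* ≈ 1.166

Steady state requires s·f(k) = (n + g + δ)·k, i.e. s·k^α = (n + g + δ)·k.
Rearranging, k^(1−α) = s / (n + g + δ).
k^0.75 = 0.13 / (0.015 + 0.006 + 0.033) = 0.13 / 0.054 = 2.4074
k* = 2.4074^(1/0.75) ≈ 3.2265
y* = (k*)^α = 3.2265^0.25 ≈ 1.3402
c* = (1 − s)·y* = (1 − 0.13) × 1.3402 ≈ 1.1660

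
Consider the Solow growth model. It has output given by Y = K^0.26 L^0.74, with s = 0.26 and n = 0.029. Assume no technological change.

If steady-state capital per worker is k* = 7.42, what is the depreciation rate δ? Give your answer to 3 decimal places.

δ ≈ 0.030

In steady state, investment equals break-even investment: s·k^α = (n + δ)·k.
So s / (n + δ) = (k*)^(1−α) = 7.42^0.74 = 4.4066.
Therefore n + δ = s / 4.4066 = 0.26 / 4.4066 = 0.0590, so δ = 0.0590 − 0.029 = 0.0300.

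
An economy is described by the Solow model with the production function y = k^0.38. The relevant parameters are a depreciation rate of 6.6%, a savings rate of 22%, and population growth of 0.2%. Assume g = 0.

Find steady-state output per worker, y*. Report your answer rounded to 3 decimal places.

In steady state, investment equals break-even investment: s·k^α = (n + δ)·k.
Dividing both sides by k: k^(1−α) = s / (n + δ).
k^0.62 = 0.22 / (0.002 + 0.066) = 0.22 / 0.068 = 3.2353
k* = 3.2353^(1/0.62) ≈ 6.6442
y* = (k*)^α = 6.6442^0.38 ≈ 2.0537

y* = 2.054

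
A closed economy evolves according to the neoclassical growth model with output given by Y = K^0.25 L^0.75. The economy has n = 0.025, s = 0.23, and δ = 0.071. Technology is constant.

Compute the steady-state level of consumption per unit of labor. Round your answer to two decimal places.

c* = 1.03

In steady state, investment equals break-even investment: s·k^α = (n + δ)·k.
Rearranging, k^(1−α) = s / (n + δ).
k^0.75 = 0.23 / (0.025 + 0.071) = 0.23 / 0.096 = 2.3958
k* = 2.3958^(1/0.75) ≈ 3.2058
y* = (k*)^α = 3.2058^0.25 ≈ 1.3381
c* = (1 − s)·y* = (1 − 0.23) × 1.3381 ≈ 1.0303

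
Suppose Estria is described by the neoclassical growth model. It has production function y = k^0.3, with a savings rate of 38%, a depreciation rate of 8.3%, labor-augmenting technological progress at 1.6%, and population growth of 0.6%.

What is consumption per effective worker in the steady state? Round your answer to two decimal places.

At the steady state, Δk = 0, so s·k^α = (n + g + δ)·k.
Dividing both sides by k: k^(1−α) = s / (n + g + δ).
k^0.7 = 0.38 / (0.006 + 0.016 + 0.083) = 0.38 / 0.105 = 3.6190
k* = 3.6190^(1/0.7) ≈ 6.2803
y* = (k*)^α = 6.2803^0.3 ≈ 1.7354
c* = (1 − s)·y* = (1 − 0.38) × 1.7354 ≈ 1.0759

c* = 1.08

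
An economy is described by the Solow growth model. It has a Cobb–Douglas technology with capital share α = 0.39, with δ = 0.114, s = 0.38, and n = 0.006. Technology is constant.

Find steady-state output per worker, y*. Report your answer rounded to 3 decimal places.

y* = 2.090

In steady state, investment equals break-even investment: s·k^α = (n + δ)·k.
Rearranging, k^(1−α) = s / (n + δ).
k^0.61 = 0.38 / (0.006 + 0.114) = 0.38 / 0.120 = 3.1667
k* = 3.1667^(1/0.61) ≈ 6.6171
y* = (k*)^α = 6.6171^0.39 ≈ 2.0896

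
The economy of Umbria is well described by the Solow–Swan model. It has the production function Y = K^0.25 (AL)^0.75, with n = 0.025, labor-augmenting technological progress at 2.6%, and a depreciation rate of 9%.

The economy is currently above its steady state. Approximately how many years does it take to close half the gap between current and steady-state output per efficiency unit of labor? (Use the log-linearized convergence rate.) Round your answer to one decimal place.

Near the steady state the convergence rate is λ = (1 − α)(n + g + δ).
λ = (1 − 0.25) × 0.141 = 0.75 × 0.141 = 0.10575
Half-life = ln 2 / λ = 0.6931 / 0.10575 ≈ 6.55 years

about 6.6 years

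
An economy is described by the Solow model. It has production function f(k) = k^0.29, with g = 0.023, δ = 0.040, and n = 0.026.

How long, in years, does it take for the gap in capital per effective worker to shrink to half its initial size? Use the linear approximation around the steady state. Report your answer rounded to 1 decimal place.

Near the steady state the convergence rate is λ = (1 − α)(n + g + δ).
λ = (1 − 0.29) × 0.089 = 0.71 × 0.089 = 0.06319
Half-life = ln 2 / λ = 0.6931 / 0.06319 ≈ 10.97 years

half-life ≈ 11.0 years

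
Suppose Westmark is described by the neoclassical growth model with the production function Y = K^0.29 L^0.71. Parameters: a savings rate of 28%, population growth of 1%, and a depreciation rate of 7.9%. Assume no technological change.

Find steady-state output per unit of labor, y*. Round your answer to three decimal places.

y* ≈ 1.597

At the steady state, Δk = 0, so s·k^α = (n + δ)·k.
Dividing both sides by k: k^(1−α) = s / (n + δ).
k^0.71 = 0.28 / (0.010 + 0.079) = 0.28 / 0.089 = 3.1461
k* = 3.1461^(1/0.71) ≈ 5.0244
y* = (k*)^α = 5.0244^0.29 ≈ 1.5970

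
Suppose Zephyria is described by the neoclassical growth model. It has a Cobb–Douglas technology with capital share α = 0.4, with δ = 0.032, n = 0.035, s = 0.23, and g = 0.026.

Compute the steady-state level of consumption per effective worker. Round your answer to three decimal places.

At the steady state, Δk = 0, so s·k^α = (n + g + δ)·k.
Dividing both sides by k: k^(1−α) = s / (n + g + δ).
k^0.6 = 0.23 / (0.035 + 0.026 + 0.032) = 0.23 / 0.093 = 2.4731
k* = 2.4731^(1/0.6) ≈ 4.5228
y* = (k*)^α = 4.5228^0.4 ≈ 1.8288
c* = (1 − s)·y* = (1 − 0.23) × 1.8288 ≈ 1.4082

c* ≈ 1.408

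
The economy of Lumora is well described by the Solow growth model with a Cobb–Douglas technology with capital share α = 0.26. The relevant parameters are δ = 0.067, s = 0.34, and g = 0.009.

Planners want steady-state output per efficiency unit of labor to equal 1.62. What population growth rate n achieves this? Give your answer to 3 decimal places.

n ≈ 0.010

At the steady state, Δk = 0, so s·k^α = (n + g + δ)·k.
Since y* = [s/(n + g + δ)]^(α/(1−α)), we have s/(n + g + δ) = (y*)^((1−α)/α) = 1.62^2.8462 = 3.9475.
Therefore n + g + δ = s / 3.9475 = 0.34 / 3.9475 = 0.0861, so n = 0.0861 − 0.076 = 0.0101.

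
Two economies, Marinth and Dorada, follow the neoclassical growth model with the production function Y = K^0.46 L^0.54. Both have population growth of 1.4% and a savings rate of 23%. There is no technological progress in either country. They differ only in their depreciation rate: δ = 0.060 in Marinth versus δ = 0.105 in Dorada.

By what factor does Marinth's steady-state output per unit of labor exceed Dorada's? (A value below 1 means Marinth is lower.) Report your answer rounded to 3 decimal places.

Steady-state y* = [s/(n + δ)]^(α/(1−α)), so the ratio is [ (s_M/(n + δ)_M) / (s_D/(n + δ)_D) ]^0.8519.
s_M/(n + δ)_M = 0.23/0.074 = 3.1081; s_D/(n + δ)_D = 0.23/0.119 = 1.9328.
Ratio = (3.1081/1.9328)^0.8519 = 1.6081^0.8519 ≈ 1.4988

ratio ≈ 1.499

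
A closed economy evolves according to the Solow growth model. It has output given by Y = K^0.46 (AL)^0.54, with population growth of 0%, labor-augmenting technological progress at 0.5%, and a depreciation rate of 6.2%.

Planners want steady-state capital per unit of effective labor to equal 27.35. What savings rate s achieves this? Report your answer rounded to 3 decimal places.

s ≈ 0.400

In steady state, investment equals break-even investment: s·k^α = (n + g + δ)·k.
So s / (n + g + δ) = (k*)^(1−α) = 27.35^0.54 = 5.9698.
Therefore s = 5.9698 × (n + g + δ) = 5.9698 × 0.067 = 0.4000.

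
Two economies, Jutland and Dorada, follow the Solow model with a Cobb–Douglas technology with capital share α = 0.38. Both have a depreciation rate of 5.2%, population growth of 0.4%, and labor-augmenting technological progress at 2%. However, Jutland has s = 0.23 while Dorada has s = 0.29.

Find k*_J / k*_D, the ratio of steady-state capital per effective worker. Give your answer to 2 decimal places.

k*_J / k*_D ≈ 0.69

Steady-state k* = [s/(n + g + δ)]^(1/(1−α)), so the ratio is [ (s_J/(n + g + δ)_J) / (s_D/(n + g + δ)_D) ]^1.6129.
s_J/(n + g + δ)_J = 0.23/0.076 = 3.0263; s_D/(n + g + δ)_D = 0.29/0.076 = 3.8158.
Ratio = (3.0263/3.8158)^1.6129 = 0.7931^1.6129 ≈ 0.6881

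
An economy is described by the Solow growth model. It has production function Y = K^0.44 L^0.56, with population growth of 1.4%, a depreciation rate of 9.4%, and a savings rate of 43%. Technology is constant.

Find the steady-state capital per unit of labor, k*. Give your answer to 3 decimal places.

At the steady state, Δk = 0, so s·k^α = (n + δ)·k.
Dividing both sides by k: k^(1−α) = s / (n + δ).
k^0.56 = 0.43 / (0.014 + 0.094) = 0.43 / 0.108 = 3.9815
k* = 3.9815^(1/0.56) ≈ 11.7900

k* ≈ 11.790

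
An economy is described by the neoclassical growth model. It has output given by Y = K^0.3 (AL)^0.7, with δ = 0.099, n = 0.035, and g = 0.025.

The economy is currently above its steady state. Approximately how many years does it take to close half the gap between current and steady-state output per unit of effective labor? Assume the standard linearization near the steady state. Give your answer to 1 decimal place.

Near the steady state the convergence rate is λ = (1 − α)(n + g + δ).
λ = (1 − 0.3) × 0.159 = 0.7 × 0.159 = 0.1113
Half-life = ln 2 / λ = 0.6931 / 0.1113 ≈ 6.23 years

about 6.2 years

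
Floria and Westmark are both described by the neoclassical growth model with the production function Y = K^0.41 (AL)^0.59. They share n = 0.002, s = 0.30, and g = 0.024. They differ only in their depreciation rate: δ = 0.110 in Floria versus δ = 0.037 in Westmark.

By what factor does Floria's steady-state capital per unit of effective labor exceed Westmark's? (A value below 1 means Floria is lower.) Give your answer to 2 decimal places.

ratio ≈ 0.27

Steady-state k* = [s/(n + g + δ)]^(1/(1−α)), so the ratio is [ (s_F/(n + g + δ)_F) / (s_W/(n + g + δ)_W) ]^1.6949.
s_F/(n + g + δ)_F = 0.30/0.136 = 2.2059; s_W/(n + g + δ)_W = 0.30/0.063 = 4.7619.
Ratio = (2.2059/4.7619)^1.6949 = 0.4632^1.6949 ≈ 0.2713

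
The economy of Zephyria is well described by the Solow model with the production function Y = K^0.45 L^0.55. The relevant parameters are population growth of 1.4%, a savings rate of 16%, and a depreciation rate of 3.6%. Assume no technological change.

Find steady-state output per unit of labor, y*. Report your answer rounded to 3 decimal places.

At the steady state, Δk = 0, so s·k^α = (n + δ)·k.
Dividing both sides by k: k^(1−α) = s / (n + δ).
k^0.55 = 0.16 / (0.014 + 0.036) = 0.16 / 0.050 = 3.2000
k* = 3.2000^(1/0.55) ≈ 8.2881
y* = (k*)^α = 8.2881^0.45 ≈ 2.5900

y* = 2.590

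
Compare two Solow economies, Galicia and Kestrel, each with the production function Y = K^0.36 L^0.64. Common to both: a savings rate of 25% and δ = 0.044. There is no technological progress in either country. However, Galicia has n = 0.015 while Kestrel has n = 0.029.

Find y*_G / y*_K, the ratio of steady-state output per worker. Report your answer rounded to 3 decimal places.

ratio ≈ 1.127

Steady-state y* = [s/(n + δ)]^(α/(1−α)), so the ratio is [ (s_G/(n + δ)_G) / (s_K/(n + δ)_K) ]^0.5625.
s_G/(n + δ)_G = 0.25/0.059 = 4.2373; s_K/(n + δ)_K = 0.25/0.073 = 3.4247.
Ratio = (4.2373/3.4247)^0.5625 = 1.2373^0.5625 ≈ 1.1272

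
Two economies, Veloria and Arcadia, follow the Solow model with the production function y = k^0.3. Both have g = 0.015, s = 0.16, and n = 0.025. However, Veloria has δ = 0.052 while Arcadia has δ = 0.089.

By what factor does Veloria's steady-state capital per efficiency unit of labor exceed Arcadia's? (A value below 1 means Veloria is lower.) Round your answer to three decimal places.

ratio ≈ 1.621

Steady-state k* = [s/(n + g + δ)]^(1/(1−α)), so the ratio is [ (s_V/(n + g + δ)_V) / (s_A/(n + g + δ)_A) ]^1.4286.
s_V/(n + g + δ)_V = 0.16/0.092 = 1.7391; s_A/(n + g + δ)_A = 0.16/0.129 = 1.2403.
Ratio = (1.7391/1.2403)^1.4286 = 1.4022^1.4286 ≈ 1.6208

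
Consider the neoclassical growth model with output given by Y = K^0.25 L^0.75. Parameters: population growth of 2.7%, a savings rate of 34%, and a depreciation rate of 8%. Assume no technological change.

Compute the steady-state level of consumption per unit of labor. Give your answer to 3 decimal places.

c* ≈ 0.970

Steady state requires s·f(k) = (n + δ)·k, i.e. s·k^α = (n + δ)·k.
Dividing both sides by k: k^(1−α) = s / (n + δ).
k^0.75 = 0.34 / (0.027 + 0.080) = 0.34 / 0.107 = 3.1776
k* = 3.1776^(1/0.75) ≈ 4.6716
y* = (k*)^α = 4.6716^0.25 ≈ 1.4702
c* = (1 − s)·y* = (1 − 0.34) × 1.4702 ≈ 0.9703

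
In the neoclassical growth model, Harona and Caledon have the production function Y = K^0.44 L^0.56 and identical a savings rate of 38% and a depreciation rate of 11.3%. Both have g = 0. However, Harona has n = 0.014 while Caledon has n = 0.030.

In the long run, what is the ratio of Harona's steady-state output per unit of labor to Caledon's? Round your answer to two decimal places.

y*_H / y*_C ≈ 1.10

Steady-state y* = [s/(n + δ)]^(α/(1−α)), so the ratio is [ (s_H/(n + δ)_H) / (s_C/(n + δ)_C) ]^0.7857.
s_H/(n + δ)_H = 0.38/0.127 = 2.9921; s_C/(n + δ)_C = 0.38/0.143 = 2.6573.
Ratio = (2.9921/2.6573)^0.7857 = 1.1260^0.7857 ≈ 1.0977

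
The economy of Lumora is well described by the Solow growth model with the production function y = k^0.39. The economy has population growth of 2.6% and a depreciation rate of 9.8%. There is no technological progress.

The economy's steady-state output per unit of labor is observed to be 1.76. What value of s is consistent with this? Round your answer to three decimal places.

In steady state, investment equals break-even investment: s·k^α = (n + δ)·k.
Since y* = [s/(n + δ)]^(α/(1−α)), we have s/(n + δ) = (y*)^((1−α)/α) = 1.76^1.5641 = 2.4211.
Therefore s = 2.4211 × (n + δ) = 2.4211 × 0.124 = 0.3002.

s ≈ 0.300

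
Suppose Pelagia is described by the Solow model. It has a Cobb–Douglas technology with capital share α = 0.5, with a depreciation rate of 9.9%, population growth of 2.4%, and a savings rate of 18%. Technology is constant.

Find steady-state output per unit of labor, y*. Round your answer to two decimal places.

Steady state requires s·f(k) = (n + δ)·k, i.e. s·k^α = (n + δ)·k.
Rearranging, k^(1−α) = s / (n + δ).
k^0.5 = 0.18 / (0.024 + 0.099) = 0.18 / 0.123 = 1.4634
k* = 1.4634^(1/0.5) ≈ 2.1415
y* = (k*)^α = 2.1415^0.5 ≈ 1.4634

y* ≈ 1.46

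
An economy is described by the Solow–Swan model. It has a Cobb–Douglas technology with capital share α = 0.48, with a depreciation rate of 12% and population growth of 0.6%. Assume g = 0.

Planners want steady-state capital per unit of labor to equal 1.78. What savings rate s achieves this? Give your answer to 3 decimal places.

Steady state requires s·f(k) = (n + δ)·k, i.e. s·k^α = (n + δ)·k.
So s / (n + δ) = (k*)^(1−α) = 1.78^0.52 = 1.3496.
Therefore s = 1.3496 × (n + δ) = 1.3496 × 0.126 = 0.1700.

s ≈ 0.170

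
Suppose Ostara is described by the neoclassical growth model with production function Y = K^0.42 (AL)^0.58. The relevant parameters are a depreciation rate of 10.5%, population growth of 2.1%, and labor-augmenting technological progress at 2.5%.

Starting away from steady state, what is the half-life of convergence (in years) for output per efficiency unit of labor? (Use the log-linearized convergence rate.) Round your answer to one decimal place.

Near the steady state the convergence rate is λ = (1 − α)(n + g + δ).
λ = (1 − 0.42) × 0.151 = 0.58 × 0.151 = 0.08758
Half-life = ln 2 / λ = 0.6931 / 0.08758 ≈ 7.91 years

half-life ≈ 7.9 years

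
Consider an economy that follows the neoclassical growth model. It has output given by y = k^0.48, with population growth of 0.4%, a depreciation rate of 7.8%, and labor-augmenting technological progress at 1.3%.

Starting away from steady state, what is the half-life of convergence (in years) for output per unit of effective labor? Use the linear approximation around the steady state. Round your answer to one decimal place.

Near the steady state the convergence rate is λ = (1 − α)(n + g + δ).
λ = (1 − 0.48) × 0.095 = 0.52 × 0.095 = 0.0494
Half-life = ln 2 / λ = 0.6931 / 0.0494 ≈ 14.03 years

t_½ ≈ 14.0 years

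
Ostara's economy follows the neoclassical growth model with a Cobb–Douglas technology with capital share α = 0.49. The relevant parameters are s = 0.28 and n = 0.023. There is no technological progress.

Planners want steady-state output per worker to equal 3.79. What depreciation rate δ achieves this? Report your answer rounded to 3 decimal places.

δ ≈ 0.047

Steady state requires s·f(k) = (n + δ)·k, i.e. s·k^α = (n + δ)·k.
Since y* = [s/(n + δ)]^(α/(1−α)), we have s/(n + δ) = (y*)^((1−α)/α) = 3.79^1.0408 = 4.0017.
Therefore n + δ = s / 4.0017 = 0.28 / 4.0017 = 0.0700, so δ = 0.0700 − 0.023 = 0.0470.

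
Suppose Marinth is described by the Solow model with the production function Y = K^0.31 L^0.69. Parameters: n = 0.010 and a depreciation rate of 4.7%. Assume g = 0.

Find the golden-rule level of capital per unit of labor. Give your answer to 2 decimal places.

The golden rule sets f'(k) = n + δ, i.e. α·k^(α−1) = n + δ.
So k^(1−α) = α / (n + δ) = 0.31 / 0.057 = 5.4386.
k_gold = 5.4386^(1/0.69) ≈ 11.6392

k_gold ≈ 11.64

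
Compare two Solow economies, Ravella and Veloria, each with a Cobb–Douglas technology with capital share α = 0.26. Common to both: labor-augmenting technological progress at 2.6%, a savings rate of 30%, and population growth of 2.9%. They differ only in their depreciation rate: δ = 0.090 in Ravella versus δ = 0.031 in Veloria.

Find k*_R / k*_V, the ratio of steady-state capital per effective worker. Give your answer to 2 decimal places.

Steady-state k* = [s/(n + g + δ)]^(1/(1−α)), so the ratio is [ (s_R/(n + g + δ)_R) / (s_V/(n + g + δ)_V) ]^1.3514.
s_R/(n + g + δ)_R = 0.30/0.145 = 2.0690; s_V/(n + g + δ)_V = 0.30/0.086 = 3.4884.
Ratio = (2.0690/3.4884)^1.3514 = 0.5931^1.3514 ≈ 0.4936

ratio ≈ 0.49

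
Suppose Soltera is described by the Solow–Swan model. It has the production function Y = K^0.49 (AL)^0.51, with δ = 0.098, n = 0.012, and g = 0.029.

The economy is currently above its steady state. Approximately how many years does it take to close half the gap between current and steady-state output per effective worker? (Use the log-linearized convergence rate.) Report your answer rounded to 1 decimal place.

about 9.8 years

Near the steady state the convergence rate is λ = (1 − α)(n + g + δ).
λ = (1 − 0.49) × 0.139 = 0.51 × 0.139 = 0.07089
Half-life = ln 2 / λ = 0.6931 / 0.07089 ≈ 9.78 years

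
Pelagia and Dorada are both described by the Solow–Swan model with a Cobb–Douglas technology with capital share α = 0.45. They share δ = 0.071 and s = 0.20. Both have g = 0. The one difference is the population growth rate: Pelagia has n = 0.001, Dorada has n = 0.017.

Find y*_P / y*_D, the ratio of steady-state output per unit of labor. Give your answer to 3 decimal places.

y*_P / y*_D ≈ 1.178

Steady-state y* = [s/(n + δ)]^(α/(1−α)), so the ratio is [ (s_P/(n + δ)_P) / (s_D/(n + δ)_D) ]^0.8182.
s_P/(n + δ)_P = 0.20/0.072 = 2.7778; s_D/(n + δ)_D = 0.20/0.088 = 2.2727.
Ratio = (2.7778/2.2727)^0.8182 = 1.2222^0.8182 ≈ 1.1784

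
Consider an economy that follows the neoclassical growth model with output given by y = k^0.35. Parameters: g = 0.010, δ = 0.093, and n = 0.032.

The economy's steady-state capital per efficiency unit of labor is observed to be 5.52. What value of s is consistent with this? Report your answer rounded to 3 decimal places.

s ≈ 0.410

In steady state, investment equals break-even investment: s·k^α = (n + g + δ)·k.
So s / (n + g + δ) = (k*)^(1−α) = 5.52^0.65 = 3.0357.
Therefore s = 3.0357 × (n + g + δ) = 3.0357 × 0.135 = 0.4098.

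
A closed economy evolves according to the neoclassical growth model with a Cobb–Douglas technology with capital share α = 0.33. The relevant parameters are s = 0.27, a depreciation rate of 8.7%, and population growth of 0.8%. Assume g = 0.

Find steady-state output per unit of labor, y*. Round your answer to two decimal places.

Steady state requires s·f(k) = (n + δ)·k, i.e. s·k^α = (n + δ)·k.
Dividing both sides by k: k^(1−α) = s / (n + δ).
k^0.67 = 0.27 / (0.008 + 0.087) = 0.27 / 0.095 = 2.8421
k* = 2.8421^(1/0.67) ≈ 4.7542
y* = (k*)^α = 4.7542^0.33 ≈ 1.6728

y* ≈ 1.67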